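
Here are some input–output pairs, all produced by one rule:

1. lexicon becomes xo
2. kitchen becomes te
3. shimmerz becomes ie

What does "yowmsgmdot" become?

Each output is the input with this applied: keep one character in every 3, starting at position 3 (positions 3rd, 6th, 9th, ...).
So "yowmsgmdot" becomes "wgo".

wgo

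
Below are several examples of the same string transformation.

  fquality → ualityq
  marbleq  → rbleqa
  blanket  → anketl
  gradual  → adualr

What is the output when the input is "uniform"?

Rule — delete the first character, then move the first character to the end.
For "uniform", step one produces "niform"; step two turns that into "iformn".

iformn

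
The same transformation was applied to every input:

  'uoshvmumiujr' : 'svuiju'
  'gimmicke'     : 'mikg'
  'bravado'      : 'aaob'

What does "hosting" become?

sigh

Looking at the pairs, the operation is to keep every other character starting from the first (positions 1st, 3rd, 5th, ...), then move the first character to the end.
"hosting" → "hsig" → "sigh".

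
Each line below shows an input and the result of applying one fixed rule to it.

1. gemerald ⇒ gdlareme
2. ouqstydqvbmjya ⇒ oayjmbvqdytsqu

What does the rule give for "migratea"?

The transformation: reverse the string, then move the last character to the front.
For "migratea", step one produces "aetargim"; step two turns that into "maetargi".

maetargi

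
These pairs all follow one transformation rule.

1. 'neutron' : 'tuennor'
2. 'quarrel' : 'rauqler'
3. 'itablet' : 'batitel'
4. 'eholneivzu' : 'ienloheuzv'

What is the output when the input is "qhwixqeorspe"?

Each output is the input with this applied: reverse the string, then move the first 3 characters to the end (rotate left by 3).
Applying that to "qhwixqeorspe" gives "roeqxiwhqeps".

roeqxiwhqeps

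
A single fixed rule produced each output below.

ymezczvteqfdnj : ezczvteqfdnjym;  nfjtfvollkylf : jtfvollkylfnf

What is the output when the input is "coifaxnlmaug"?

ifaxnlmaugco

Each output is the input with this applied: move the first 2 characters to the end (rotate left by 2).
On "coifaxnlmaug" that produces "ifaxnlmaugco".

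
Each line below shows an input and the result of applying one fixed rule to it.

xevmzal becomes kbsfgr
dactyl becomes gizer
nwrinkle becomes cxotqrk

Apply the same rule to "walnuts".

grtazy

The rule is to delete the first character, then shift every letter 6 places forward in the alphabet (wrapping around).
Doing the same to "walnuts": "grtazy".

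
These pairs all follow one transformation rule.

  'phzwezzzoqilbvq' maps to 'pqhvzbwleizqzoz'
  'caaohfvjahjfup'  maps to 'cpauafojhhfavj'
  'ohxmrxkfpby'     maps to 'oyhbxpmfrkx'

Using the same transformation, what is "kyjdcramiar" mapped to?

kryajidmcar

Each output is the input with this applied: take characters alternately from the front and the back (1st, last, 2nd, 2nd-last, ...).
So "kyjdcramiar" becomes "kryajidmcar".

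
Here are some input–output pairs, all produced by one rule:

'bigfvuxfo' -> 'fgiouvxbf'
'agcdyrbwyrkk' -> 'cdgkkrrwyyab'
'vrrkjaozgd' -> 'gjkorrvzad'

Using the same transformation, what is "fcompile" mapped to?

filmopce

The transformation: sort the characters into alphabetical order, then move the first 2 characters to the end (rotate left by 2).
On "fcompile" that produces "filmopce".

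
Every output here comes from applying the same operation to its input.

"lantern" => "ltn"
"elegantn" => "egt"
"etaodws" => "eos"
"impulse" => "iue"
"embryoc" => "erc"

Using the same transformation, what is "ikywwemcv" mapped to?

Each output is the input with this applied: keep one character in every 3, starting at position 1 (positions 1st, 4th, 7th, ...).
On "ikywwemcv" that produces "iwm".

iwm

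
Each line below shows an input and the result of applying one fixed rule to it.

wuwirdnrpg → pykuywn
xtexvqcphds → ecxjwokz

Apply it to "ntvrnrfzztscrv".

yuymggazjyc

What's happening: shift every letter 7 places forward in the alphabet (wrapping around), then delete the first 3 characters.
Starting from "ntvrnrfzztscrv": after the first operation, "uacyuymggazjyc"; after the second, "yuymggazjyc".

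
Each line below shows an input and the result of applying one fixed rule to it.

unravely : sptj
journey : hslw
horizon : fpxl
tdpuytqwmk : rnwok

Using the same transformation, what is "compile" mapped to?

Looking at the pairs, the operation is to shift every letter 2 places backward in the alphabet (wrapping around), then keep every other character starting from the first (positions 1st, 3rd, 5th, ...).
Working it through for "compile": intermediate "amkngjc", final "akgc".
(Check on "journey": → "hmsplcw" → "hslw" ✓)

akgc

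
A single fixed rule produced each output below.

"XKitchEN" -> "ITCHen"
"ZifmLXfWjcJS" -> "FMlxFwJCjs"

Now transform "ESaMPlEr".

In each case the input is transformed by: delete the first 2 characters, then flip the case of every letter.
Starting from "ESaMPlEr": after the first operation, "aMPlEr"; after the second, "AmpLeR".

AmpLeR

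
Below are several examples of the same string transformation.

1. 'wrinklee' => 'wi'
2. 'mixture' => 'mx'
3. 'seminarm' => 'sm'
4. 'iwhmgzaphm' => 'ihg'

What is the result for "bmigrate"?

The transformation: keep every other character starting from the first (positions 1st, 3rd, 5th, ...), then delete the last 2 characters.
So "bmigrate" becomes "bi".
(Check on "mixture": → "mxue" → "mx" ✓)

bi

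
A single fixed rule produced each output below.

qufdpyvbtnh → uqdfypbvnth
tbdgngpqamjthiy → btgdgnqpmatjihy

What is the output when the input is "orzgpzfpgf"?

The rule is to swap each adjacent pair of characters (1↔2, 3↔4, ...).
On "orzgpzfpgf" that produces "rogzzppffg".

rogzzppffg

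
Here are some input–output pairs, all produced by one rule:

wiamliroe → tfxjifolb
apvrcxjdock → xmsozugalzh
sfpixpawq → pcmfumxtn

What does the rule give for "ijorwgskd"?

fglotdpha

The transformation: shift every letter 3 places backward in the alphabet (wrapping around).
On "ijorwgskd" that produces "fglotdpha".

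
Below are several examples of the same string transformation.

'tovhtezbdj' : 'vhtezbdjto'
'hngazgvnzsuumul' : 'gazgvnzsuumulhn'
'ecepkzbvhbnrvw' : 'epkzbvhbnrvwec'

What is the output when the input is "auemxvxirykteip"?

The transformation: move the first 2 characters to the end (rotate left by 2).
For "auemxvxirykteip" the result is "emxvxirykteipau".

emxvxirykteipau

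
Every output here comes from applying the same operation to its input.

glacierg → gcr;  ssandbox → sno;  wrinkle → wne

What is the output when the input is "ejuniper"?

ene

Looking at the pairs, the operation is to keep one character in every 3, starting at position 1 (positions 1st, 4th, 7th, ...).
On "ejuniper" that produces "ene".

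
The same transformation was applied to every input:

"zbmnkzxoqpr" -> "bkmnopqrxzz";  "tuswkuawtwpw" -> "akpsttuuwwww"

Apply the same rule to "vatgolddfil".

The rule is to sort the characters into alphabetical order.
For "vatgolddfil" the result is "addfgillotv".

addfgillotv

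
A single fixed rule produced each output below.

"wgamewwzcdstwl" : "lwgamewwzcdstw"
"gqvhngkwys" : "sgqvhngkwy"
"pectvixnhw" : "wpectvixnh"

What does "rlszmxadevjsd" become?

The pattern: move the last character to the front.
Applying that to "rlszmxadevjsd" gives "drlszmxadevjs".

drlszmxadevjs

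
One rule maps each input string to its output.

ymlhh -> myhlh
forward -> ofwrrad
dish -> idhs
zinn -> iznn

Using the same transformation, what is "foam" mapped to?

ofma

The rule is to swap each adjacent pair of characters (1↔2, 3↔4, ...).
For "foam" the result is "ofma".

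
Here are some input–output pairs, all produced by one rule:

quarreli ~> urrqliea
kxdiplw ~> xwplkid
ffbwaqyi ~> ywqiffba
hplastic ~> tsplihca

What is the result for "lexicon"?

The pattern: sort the characters into reverse alphabetical order.
For "lexicon" the result is "xonliec".

xonliec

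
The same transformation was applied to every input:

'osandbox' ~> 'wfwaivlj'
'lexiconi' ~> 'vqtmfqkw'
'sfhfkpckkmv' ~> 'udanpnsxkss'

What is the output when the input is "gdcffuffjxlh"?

What's happening: shift every letter 8 places forward in the alphabet (wrapping around), then move the last 2 characters to the front (rotate right by 2).
For "gdcffuffjxlh", step one produces "olknncnnrftp"; step two turns that into "tpolknncnnrf".

tpolknncnnrf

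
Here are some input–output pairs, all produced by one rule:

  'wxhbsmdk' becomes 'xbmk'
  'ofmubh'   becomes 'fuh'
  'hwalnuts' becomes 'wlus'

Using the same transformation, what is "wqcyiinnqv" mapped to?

The rule is to keep every other character starting from the second (positions 2nd, 4th, 6th, ...).
"wqcyiinnqv" → "qyinv".

qyinv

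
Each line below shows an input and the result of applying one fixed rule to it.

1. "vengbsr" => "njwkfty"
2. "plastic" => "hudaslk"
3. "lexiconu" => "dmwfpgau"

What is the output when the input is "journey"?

In each case the input is transformed by: take characters alternately from the front and the back (1st, last, 2nd, 2nd-last, ...), then shift every letter 8 places backward in the alphabet (wrapping around).
Applying both steps to "journey": "jyoeunr", then "bqgwmfj".

bqgwmfj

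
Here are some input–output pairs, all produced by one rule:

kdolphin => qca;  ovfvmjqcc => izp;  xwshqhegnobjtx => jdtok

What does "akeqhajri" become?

xue

Looking at the pairs, the operation is to keep one character in every 3, starting at position 2 (positions 2nd, 5th, 8th, ...), then shift every letter 13 places forward in the alphabet (wrapping around) — i.e. ROT13.
For "akeqhajri", step one produces "khr"; step two turns that into "xue".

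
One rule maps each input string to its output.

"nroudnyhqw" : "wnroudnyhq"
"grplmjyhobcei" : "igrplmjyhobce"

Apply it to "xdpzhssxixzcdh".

The pattern: move the last character to the front.
On "xdpzhssxixzcdh" that produces "hxdpzhssxixzcd".

hxdpzhssxixzcd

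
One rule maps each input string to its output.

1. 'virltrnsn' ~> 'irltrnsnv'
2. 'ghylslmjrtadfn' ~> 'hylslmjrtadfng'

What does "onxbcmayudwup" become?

nxbcmayudwupo

What's happening: move the first character to the end.
So "onxbcmayudwup" becomes "nxbcmayudwupo".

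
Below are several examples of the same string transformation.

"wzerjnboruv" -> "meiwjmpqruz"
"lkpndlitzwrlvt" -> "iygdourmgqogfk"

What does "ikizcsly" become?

Looking at the pairs, the operation is to move the first 3 characters to the end (rotate left by 3), then shift every letter 5 places backward in the alphabet (wrapping around).
"ikizcsly" → "zcslyiki" → "uxngtdfd".

uxngtdfd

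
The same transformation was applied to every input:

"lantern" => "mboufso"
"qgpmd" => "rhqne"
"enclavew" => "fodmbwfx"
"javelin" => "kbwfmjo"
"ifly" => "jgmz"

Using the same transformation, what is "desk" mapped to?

The pattern: shift every letter 1 place forward in the alphabet (wrapping around).
Doing the same to "desk": "eftl".

eftl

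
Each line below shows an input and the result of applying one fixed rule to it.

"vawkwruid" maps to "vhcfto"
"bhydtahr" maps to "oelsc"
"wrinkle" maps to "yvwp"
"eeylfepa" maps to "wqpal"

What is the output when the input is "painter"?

yepc

The rule is to shift every letter 11 places forward in the alphabet (wrapping around), then delete the first 3 characters.
On "painter": the first step gives "altyepc", and the second then gives "yepc".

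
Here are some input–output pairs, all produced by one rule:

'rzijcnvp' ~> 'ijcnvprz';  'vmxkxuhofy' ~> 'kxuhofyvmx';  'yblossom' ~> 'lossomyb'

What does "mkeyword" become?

eywordmk

What's happening: swap the front and back halves of the string, then move the last 2 characters to the front (rotate right by 2).
"mkeyword" → "wordmkey" → "eywordmk".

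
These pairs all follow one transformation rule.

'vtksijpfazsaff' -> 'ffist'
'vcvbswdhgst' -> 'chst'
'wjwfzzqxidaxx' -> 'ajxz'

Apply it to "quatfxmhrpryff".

ffhru

The transformation: keep one character in every 3, starting at position 2 (positions 2nd, 5th, 8th, ...), then sort the characters into alphabetical order.
Applying that to "quatfxmhrpryff" gives "ffhru".
(Check on "vcvbswdhgst": → "csht" → "chst" ✓)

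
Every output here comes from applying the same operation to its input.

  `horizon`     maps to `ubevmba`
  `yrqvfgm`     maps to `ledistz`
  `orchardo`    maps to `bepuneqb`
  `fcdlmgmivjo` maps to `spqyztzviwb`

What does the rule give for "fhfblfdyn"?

Looking at the pairs, the operation is to shift every letter 13 places forward in the alphabet (wrapping around) — i.e. ROT13.
On "fhfblfdyn" that produces "susoysqla".

susoysqla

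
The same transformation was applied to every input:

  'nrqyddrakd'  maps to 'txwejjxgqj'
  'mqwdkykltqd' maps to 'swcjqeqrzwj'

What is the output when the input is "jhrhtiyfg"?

pnxnzoelm

The transformation: shift every letter 6 places forward in the alphabet (wrapping around).
"jhrhtiyfg" → "pnxnzoelm".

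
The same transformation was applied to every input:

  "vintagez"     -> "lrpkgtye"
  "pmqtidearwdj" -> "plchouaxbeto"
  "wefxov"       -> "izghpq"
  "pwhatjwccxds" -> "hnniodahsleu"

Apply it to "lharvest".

Looking at the pairs, the operation is to shift every letter 11 places forward in the alphabet (wrapping around), then swap the front and back halves of the string.
Working it through for "lharvest": intermediate "wslcgpde", final "gpdewslc".
(Check on "pmqtidearwdj": → "axbetoplchou" → "plchouaxbeto" ✓)

gpdewslc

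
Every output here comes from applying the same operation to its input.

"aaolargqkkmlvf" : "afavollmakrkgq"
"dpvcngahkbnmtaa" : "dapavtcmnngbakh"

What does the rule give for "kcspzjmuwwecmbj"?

The rule is to take characters alternately from the front and the back (1st, last, 2nd, 2nd-last, ...).
Applying that to "kcspzjmuwwecmbj" gives "kjcbsmpczejwmwu".

kjcbsmpczejwmwu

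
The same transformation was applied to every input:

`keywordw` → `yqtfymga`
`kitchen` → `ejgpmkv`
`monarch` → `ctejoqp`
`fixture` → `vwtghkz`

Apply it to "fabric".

tkehcd

The pattern: shift every letter 2 places forward in the alphabet (wrapping around), then move the first 3 characters to the end (rotate left by 3).
"fabric" → "hcdtke" → "tkehcd".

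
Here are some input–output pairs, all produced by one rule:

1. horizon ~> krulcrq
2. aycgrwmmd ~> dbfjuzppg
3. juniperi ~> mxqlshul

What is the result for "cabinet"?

The transformation: shift every letter 3 places forward in the alphabet (wrapping around).
For "cabinet" the result is "fdelqhw".

fdelqhw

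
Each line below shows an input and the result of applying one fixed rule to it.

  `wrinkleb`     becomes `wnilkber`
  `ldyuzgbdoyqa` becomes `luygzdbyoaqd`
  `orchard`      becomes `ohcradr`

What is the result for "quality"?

qlatiyu

The pattern: swap each adjacent pair of characters (1↔2, 3↔4, ...), then move the first character to the end.
Starting from "quality": after the first operation, "uqlatiy"; after the second, "qlatiyu".
(Check on "wrinkleb": → "rwnilkbe" → "wnilkber" ✓)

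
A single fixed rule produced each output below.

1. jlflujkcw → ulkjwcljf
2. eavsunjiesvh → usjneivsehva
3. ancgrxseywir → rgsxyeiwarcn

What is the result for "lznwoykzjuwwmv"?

owkyjzwumwlvnz

Each output is the input with this applied: move the first 3 characters to the end (rotate left by 3), then swap each adjacent pair of characters (1↔2, 3↔4, ...).
"lznwoykzjuwwmv" → "woykzjuwwmvlzn" → "owkyjzwumwlvnz".
(Check on "jlflujkcw": → "lujkcwjlf" → "ulkjwcljf" ✓)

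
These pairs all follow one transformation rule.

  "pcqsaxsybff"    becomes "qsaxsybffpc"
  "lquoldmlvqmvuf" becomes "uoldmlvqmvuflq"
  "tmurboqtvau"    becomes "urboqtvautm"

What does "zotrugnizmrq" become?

The pattern: move the first 2 characters to the end (rotate left by 2).
Doing the same to "zotrugnizmrq": "trugnizmrqzo".

trugnizmrqzo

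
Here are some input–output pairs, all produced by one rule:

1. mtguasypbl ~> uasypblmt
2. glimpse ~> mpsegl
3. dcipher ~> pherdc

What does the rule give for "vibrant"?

The pattern: move the first 3 characters to the end (rotate left by 3), then delete the last character.
On "vibrant": the first step gives "rantvib", and the second then gives "rantvi".

rantvi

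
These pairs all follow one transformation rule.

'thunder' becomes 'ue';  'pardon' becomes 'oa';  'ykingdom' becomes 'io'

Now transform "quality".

aiu

The pattern: move the first 2 characters to the end (rotate left by 2), then keep only the vowels.
Working it through for "quality": intermediate "alityqu", final "aiu".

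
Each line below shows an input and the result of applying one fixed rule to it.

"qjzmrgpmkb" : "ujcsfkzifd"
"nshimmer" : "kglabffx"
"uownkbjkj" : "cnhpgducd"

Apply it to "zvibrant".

msobuktg

The rule is to shift every letter 7 places backward in the alphabet (wrapping around), then move the last character to the front.
For "zvibrant", step one produces "sobuktgm"; step two turns that into "msobuktg".
(Check on "uownkbjkj": → "nhpgducdc" → "cnhpgducd" ✓)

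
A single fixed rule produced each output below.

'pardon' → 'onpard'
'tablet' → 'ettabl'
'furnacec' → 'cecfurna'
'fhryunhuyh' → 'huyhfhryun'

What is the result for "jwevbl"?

bljwev

The transformation: swap the front and back halves of the string, then move the first character to the end.
Working it through for "jwevbl": intermediate "vbljwe", final "bljwev".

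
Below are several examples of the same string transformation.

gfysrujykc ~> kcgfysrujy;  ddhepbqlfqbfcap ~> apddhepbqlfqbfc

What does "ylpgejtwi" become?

The rule is to move the last 2 characters to the front (rotate right by 2).
Doing the same to "ylpgejtwi": "wiylpgejt".

wiylpgejt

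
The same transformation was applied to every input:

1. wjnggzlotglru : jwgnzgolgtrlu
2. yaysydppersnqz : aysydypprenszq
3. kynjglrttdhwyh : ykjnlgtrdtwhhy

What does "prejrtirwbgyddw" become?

rpjetrribwygddw

The pattern: swap each adjacent pair of characters (1↔2, 3↔4, ...).
Applying that to "prejrtirwbgyddw" gives "rpjetrribwygddw".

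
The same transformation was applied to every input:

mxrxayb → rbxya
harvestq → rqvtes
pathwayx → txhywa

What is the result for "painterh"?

ihnrte

The pattern: delete the first 2 characters, then take characters alternately from the front and the back (1st, last, 2nd, 2nd-last, ...).
Working it through for "painterh": intermediate "interh", final "ihnrte".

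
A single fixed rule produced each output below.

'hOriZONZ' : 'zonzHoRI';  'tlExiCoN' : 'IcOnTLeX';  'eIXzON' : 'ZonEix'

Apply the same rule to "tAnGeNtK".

Looking at the pairs, the operation is to flip the case of every letter, then swap the front and back halves of the string.
Working it through for "tAnGeNtK": intermediate "TaNgEnTk", final "EnTkTaNg".

EnTkTaNg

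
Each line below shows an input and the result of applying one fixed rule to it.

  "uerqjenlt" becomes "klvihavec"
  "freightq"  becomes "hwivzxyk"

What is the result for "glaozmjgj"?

The pattern: move the last character to the front, then shift every letter 9 places backward in the alphabet (wrapping around).
For "glaozmjgj", step one produces "jglaozmjg"; step two turns that into "axcrfqdax".
(Check on "freightq": → "qfreight" → "hwivzxyk" ✓)

axcrfqdax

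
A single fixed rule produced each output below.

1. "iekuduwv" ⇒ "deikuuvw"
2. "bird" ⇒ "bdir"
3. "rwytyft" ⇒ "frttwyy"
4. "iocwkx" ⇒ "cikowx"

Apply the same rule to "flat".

aflt

The rule is to sort the characters into alphabetical order.
Doing the same to "flat": "aflt".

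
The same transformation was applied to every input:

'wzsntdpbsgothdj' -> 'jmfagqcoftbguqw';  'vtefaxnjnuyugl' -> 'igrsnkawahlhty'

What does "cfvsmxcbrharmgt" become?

The rule is to shift every letter 13 places forward in the alphabet (wrapping around) — i.e. ROT13.
So "cfvsmxcbrharmgt" becomes "psifzkpoeuneztg".

psifzkpoeuneztg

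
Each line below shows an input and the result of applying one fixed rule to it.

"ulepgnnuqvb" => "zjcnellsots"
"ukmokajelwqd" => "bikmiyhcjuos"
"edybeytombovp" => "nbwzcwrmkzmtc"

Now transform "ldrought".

rbpmsefj

Each output is the input with this applied: swap the first and last characters, then shift every letter 2 places backward in the alphabet (wrapping around).
"ldrought" → "tdroughl" → "rbpmsefj".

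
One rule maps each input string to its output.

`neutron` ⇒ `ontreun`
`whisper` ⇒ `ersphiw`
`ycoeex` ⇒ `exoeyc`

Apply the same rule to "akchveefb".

Looking at the pairs, the operation is to reverse the string, then swap each adjacent pair of characters (1↔2, 3↔4, ...).
Working it through for "akchveefb": intermediate "bfeevhcka", final "fbeehvkca".

fbeehvkca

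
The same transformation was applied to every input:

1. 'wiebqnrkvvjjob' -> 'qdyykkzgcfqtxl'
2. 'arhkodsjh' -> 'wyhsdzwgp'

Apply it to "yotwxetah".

In each case the input is transformed by: shift every letter 11 places backward in the alphabet (wrapping around), then reverse the string.
For "yotwxetah", step one produces "ndilmtipw"; step two turns that into "wpitmlidn".

wpitmlidn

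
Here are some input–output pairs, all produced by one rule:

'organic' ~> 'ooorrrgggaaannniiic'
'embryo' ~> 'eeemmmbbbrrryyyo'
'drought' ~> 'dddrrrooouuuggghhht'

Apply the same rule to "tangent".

The transformation: repeat every character 3 times, then delete the last 2 characters.
So "tangent" becomes "tttaaannngggeeennnt".

tttaaannngggeeennnt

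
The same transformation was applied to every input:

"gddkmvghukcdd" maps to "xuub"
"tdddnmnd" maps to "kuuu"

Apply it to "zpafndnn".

qgrw

Each output is the input with this applied: shift every letter 9 places backward in the alphabet (wrapping around), then keep only the first 4 characters.
Working it through for "zpafndnn": intermediate "qgrweuee", final "qgrw".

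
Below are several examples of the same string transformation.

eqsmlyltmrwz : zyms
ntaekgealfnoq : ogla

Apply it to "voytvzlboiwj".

What's happening: keep one character in every 3, starting at position 3 (positions 3rd, 6th, 9th, ...), then swap the first and last characters.
Starting from "voytvzlboiwj": after the first operation, "yzoj"; after the second, "jzoy".
(Check on "ntaekgealfnoq": → "aglo" → "ogla" ✓)

jzoy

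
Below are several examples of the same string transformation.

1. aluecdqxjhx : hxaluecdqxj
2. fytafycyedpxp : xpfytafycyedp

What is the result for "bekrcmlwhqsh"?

Rule — move the last 2 characters to the front (rotate right by 2).
"bekrcmlwhqsh" → "shbekrcmlwhq".

shbekrcmlwhq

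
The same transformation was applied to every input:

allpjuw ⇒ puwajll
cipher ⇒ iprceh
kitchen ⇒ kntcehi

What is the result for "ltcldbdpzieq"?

In each case the input is transformed by: sort the characters into alphabetical order, then move the last 3 characters to the front (rotate right by 3).
Working it through for "ltcldbdpzieq": intermediate "bcddeillpqtz", final "qtzbcddeillp".
(Check on "kitchen": → "cehiknt" → "kntcehi" ✓)

qtzbcddeillp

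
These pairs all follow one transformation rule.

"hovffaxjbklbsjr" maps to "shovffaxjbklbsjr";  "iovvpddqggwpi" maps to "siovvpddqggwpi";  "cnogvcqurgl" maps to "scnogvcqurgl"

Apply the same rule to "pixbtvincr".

spixbtvincr

The pattern: prepend "s".
Applying that to "pixbtvincr" gives "spixbtvincr".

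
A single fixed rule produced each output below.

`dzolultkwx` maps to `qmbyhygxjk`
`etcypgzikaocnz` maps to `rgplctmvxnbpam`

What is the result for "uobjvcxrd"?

In each case the input is transformed by: shift every letter 13 places forward in the alphabet (wrapping around) — i.e. ROT13.
On "uobjvcxrd" that produces "hbowipkeq".

hbowipkeq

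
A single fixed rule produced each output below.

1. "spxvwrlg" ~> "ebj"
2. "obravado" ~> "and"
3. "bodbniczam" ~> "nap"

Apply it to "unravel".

Looking at the pairs, the operation is to shift every letter 12 places forward in the alphabet (wrapping around), then keep only the first 3 characters.
Applying that to "unravel" gives "gzd".
(Check on "obravado": → "andmhmpa" → "and" ✓)

gzd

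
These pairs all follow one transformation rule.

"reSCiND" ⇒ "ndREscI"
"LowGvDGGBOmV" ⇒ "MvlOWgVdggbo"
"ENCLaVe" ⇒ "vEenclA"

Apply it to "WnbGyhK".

HkwNBgY

The pattern: move the last 2 characters to the front (rotate right by 2), then flip the case of every letter.
Applying both steps to "WnbGyhK": "hKWnbGy", then "HkwNBgY".
(Check on "LowGvDGGBOmV": → "mVLowGvDGGBO" → "MvlOWgVdggbo" ✓)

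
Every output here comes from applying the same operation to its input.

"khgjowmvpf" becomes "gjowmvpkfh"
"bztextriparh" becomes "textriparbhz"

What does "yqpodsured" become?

podsureydq

Looking at the pairs, the operation is to swap the first and last characters, then move the first 2 characters to the end (rotate left by 2).
Working it through for "yqpodsured": intermediate "dqpodsurey", final "podsureydq".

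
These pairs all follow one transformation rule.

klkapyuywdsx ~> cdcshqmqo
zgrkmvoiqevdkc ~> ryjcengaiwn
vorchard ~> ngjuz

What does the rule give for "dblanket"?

vtdsf

In each case the input is transformed by: delete the last 3 characters, then shift every letter 8 places backward in the alphabet (wrapping around).
Starting from "dblanket": after the first operation, "dblan"; after the second, "vtdsf".
(Check on "vorchard": → "vorch" → "ngjuz" ✓)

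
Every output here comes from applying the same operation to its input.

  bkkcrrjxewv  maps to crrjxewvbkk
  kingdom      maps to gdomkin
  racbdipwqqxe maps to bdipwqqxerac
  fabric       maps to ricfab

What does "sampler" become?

plersam

Rule — move the first 3 characters to the end (rotate left by 3).
On "sampler" that produces "plersam".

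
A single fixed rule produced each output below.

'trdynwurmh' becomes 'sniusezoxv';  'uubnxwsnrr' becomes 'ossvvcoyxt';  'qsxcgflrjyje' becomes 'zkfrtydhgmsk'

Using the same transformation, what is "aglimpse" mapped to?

qtfbhmjn

The pattern: move the last 3 characters to the front (rotate right by 3), then shift every letter 1 place forward in the alphabet (wrapping around).
For "aglimpse" the result is "qtfbhmjn".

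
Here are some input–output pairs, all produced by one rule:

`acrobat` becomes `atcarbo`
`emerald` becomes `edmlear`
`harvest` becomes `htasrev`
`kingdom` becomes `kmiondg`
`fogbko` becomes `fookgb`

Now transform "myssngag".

mgyasgsn

The rule is to take characters alternately from the front and the back (1st, last, 2nd, 2nd-last, ...).
On "myssngag" that produces "mgyasgsn".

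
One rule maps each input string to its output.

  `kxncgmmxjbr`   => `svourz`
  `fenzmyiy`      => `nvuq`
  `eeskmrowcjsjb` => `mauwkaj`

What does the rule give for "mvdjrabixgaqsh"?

The transformation: shift every letter 8 places forward in the alphabet (wrapping around), then keep every other character starting from the first (positions 1st, 3rd, 5th, ...).
Working it through for "mvdjrabixgaqsh": intermediate "udlrzijqfoiyap", final "ulzjfia".

ulzjfia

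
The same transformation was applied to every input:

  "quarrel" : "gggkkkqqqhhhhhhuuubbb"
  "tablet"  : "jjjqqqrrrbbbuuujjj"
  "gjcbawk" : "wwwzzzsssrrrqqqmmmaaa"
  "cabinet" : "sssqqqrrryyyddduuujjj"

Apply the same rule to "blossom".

The rule is to shift every letter 10 places backward in the alphabet (wrapping around), then repeat every character 3 times.
"blossom" → "rbeiiec" → "rrrbbbeeeiiiiiieeeccc".

rrrbbbeeeiiiiiieeeccc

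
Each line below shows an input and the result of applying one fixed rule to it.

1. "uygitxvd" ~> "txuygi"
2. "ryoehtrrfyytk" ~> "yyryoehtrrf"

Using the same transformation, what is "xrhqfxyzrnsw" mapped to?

Each output is the input with this applied: delete the last 2 characters, then move the last 2 characters to the front (rotate right by 2).
Starting from "xrhqfxyzrnsw": after the first operation, "xrhqfxyzrn"; after the second, "rnxrhqfxyz".

rnxrhqfxyz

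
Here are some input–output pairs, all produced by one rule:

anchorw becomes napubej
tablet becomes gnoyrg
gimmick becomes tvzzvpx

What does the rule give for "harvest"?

uneirfg

Rule — shift every letter 13 places forward in the alphabet (wrapping around) — i.e. ROT13.
Applying that to "harvest" gives "uneirfg".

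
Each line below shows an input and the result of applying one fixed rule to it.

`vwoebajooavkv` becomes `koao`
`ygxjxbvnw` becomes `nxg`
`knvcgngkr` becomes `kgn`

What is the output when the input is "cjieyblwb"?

What's happening: reverse the string, then keep one character in every 3, starting at position 2 (positions 2nd, 5th, 8th, ...).
Applying both steps to "cjieyblwb": "bwlbyeijc", then "wyj".

wyj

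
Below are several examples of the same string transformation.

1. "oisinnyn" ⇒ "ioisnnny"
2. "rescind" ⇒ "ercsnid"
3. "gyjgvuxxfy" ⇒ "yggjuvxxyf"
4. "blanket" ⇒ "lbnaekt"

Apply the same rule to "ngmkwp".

Looking at the pairs, the operation is to swap each adjacent pair of characters (1↔2, 3↔4, ...).
"ngmkwp" → "gnkmpw".

gnkmpw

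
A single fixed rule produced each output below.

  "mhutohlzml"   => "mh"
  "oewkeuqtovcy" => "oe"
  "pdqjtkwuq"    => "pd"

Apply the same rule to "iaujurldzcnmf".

ia

In each case the input is transformed by: keep only the first 2 characters.
So "iaujurldzcnmf" becomes "ia".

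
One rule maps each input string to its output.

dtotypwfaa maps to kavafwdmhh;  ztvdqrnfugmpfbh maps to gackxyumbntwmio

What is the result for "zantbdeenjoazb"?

ghuaiklluqvhgi

Looking at the pairs, the operation is to shift every letter 7 places forward in the alphabet (wrapping around).
So "zantbdeenjoazb" becomes "ghuaiklluqvhgi".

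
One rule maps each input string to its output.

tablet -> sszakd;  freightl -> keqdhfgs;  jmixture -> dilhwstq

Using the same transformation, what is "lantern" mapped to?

What's happening: move the last character to the front, then shift every letter 1 place backward in the alphabet (wrapping around).
On "lantern" that produces "mkzmsdq".

mkzmsdq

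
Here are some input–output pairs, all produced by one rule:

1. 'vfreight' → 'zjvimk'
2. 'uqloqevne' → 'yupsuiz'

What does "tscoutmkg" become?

xwgsyxq

Rule — delete the last 2 characters, then shift every letter 4 places forward in the alphabet (wrapping around).
Starting from "tscoutmkg": after the first operation, "tscoutm"; after the second, "xwgsyxq".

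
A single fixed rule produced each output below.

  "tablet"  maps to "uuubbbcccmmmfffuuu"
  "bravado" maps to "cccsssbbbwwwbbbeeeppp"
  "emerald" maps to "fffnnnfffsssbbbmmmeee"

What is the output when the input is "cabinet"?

dddbbbcccjjjooofffuuu

The rule is to repeat every character 3 times, then shift every letter 1 place forward in the alphabet (wrapping around).
Starting from "cabinet": after the first operation, "cccaaabbbiiinnneeettt"; after the second, "dddbbbcccjjjooofffuuu".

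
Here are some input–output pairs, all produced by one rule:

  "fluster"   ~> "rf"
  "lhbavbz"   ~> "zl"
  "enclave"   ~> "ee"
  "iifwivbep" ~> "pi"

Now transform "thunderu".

ut

In each case the input is transformed by: move the first character to the end, then keep only the last 2 characters.
For "thunderu", step one produces "hunderut"; step two turns that into "ut".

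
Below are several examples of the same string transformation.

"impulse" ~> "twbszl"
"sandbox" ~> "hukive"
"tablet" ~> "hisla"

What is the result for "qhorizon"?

ovypgvu

Rule — shift every letter 7 places forward in the alphabet (wrapping around), then delete the first character.
Doing the same to "qhorizon": "ovypgvu".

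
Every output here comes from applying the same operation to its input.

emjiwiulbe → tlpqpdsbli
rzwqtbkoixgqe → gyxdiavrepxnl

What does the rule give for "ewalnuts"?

dlshbuza

Each output is the input with this applied: shift every letter 7 places forward in the alphabet (wrapping around), then swap each adjacent pair of characters (1↔2, 3↔4, ...).
"ewalnuts" → "dlshbuza".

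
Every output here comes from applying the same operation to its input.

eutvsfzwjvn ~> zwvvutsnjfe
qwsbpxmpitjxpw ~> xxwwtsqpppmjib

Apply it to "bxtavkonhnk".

xvtonnkkhba

Looking at the pairs, the operation is to sort the characters into reverse alphabetical order.
On "bxtavkonhnk" that produces "xvtonnkkhba".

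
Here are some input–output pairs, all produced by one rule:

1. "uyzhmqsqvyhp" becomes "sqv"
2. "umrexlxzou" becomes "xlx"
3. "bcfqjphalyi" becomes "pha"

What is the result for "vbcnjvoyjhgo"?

Each output is the input with this applied: move the last 3 characters to the front (rotate right by 3), then keep only the last 3 characters.
Starting from "vbcnjvoyjhgo": after the first operation, "hgovbcnjvoyj"; after the second, "oyj".
(Check on "bcfqjphalyi": → "lyibcfqjpha" → "pha" ✓)

oyj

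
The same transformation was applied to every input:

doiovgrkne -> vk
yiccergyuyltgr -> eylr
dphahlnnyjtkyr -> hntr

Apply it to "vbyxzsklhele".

zll

The transformation: delete the first 3 characters, then keep one character in every 3, starting at position 2 (positions 2nd, 5th, 8th, ...).
On "vbyxzsklhele": the first step gives "xzsklhele", and the second then gives "zll".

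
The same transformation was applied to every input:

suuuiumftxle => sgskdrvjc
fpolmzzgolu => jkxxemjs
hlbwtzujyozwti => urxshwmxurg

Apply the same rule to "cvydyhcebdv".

The pattern: shift every letter 2 places backward in the alphabet (wrapping around), then delete the first 3 characters.
For "cvydyhcebdv", step one produces "atwbwfaczbt"; step two turns that into "bwfaczbt".

bwfaczbt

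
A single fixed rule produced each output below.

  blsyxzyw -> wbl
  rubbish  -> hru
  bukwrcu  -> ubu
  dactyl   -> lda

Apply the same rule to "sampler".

rsa

The transformation: move the last character to the front, then keep only the first 3 characters.
For "sampler", step one produces "rsample"; step two turns that into "rsa".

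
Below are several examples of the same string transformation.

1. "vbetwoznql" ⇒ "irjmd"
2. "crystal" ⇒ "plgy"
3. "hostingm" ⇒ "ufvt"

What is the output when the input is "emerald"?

Rule — keep every other character starting from the first (positions 1st, 3rd, 5th, ...), then shift every letter 13 places forward in the alphabet (wrapping around) — i.e. ROT13.
On "emerald": the first step gives "eead", and the second then gives "rrnq".

rrnq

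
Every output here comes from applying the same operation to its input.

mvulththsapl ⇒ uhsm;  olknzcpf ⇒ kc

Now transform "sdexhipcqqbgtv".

eiqg

Each output is the input with this applied: swap the first and last characters, then keep one character in every 3, starting at position 3 (positions 3rd, 6th, 9th, ...).
Starting from "sdexhipcqqbgtv": after the first operation, "vdexhipcqqbgts"; after the second, "eiqg".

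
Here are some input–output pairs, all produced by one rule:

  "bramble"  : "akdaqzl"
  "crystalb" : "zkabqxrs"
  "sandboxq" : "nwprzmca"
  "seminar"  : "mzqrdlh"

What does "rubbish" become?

hrgqtaa

Looking at the pairs, the operation is to shift every letter 1 place backward in the alphabet (wrapping around), then move the last 3 characters to the front (rotate right by 3).
Working it through for "rubbish": intermediate "qtaahrg", final "hrgqtaa".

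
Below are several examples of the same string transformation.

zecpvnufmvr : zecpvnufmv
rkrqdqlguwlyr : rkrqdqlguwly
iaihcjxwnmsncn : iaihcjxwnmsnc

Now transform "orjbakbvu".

orjbakbv

Each output is the input with this applied: delete the last character.
Applying that to "orjbakbvu" gives "orjbakbv".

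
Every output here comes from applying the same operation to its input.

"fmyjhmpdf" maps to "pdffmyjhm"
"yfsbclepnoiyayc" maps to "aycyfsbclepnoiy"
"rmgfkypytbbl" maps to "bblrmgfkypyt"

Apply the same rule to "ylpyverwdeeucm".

The pattern: move the last 3 characters to the front (rotate right by 3).
Doing the same to "ylpyverwdeeucm": "ucmylpyverwdee".

ucmylpyverwdee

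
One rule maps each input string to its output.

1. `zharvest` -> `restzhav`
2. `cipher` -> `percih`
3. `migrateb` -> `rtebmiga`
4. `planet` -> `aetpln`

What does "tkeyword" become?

Rule — swap the front and back halves of the string, then swap the first and last characters.
On "tkeyword": the first step gives "wordtkey", and the second then gives "yordtkew".

yordtkew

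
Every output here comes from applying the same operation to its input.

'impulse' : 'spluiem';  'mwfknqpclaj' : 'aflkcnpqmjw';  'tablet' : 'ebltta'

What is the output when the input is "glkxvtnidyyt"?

ykyxdvitngtl

In each case the input is transformed by: take characters alternately from the front and the back (1st, last, 2nd, 2nd-last, ...), then move the first 3 characters to the end (rotate left by 3).
Starting from "glkxvtnidyyt": after the first operation, "gtlykyxdvitn"; after the second, "ykyxdvitngtl".
(Check on "impulse": → "iemsplu" → "spluiem" ✓)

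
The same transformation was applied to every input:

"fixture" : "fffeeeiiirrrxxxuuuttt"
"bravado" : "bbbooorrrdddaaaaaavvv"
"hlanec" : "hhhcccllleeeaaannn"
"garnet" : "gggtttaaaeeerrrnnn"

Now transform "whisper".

wwwrrrhhheeeiiipppsss

Looking at the pairs, the operation is to take characters alternately from the front and the back (1st, last, 2nd, 2nd-last, ...), then repeat every character 3 times.
On "whisper": the first step gives "wrheips", and the second then gives "wwwrrrhhheeeiiipppsss".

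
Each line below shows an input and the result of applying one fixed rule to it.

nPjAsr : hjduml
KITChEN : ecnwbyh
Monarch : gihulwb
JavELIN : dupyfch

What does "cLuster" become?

wfomnyl

What's happening: shift every letter 6 places backward in the alphabet (wrapping around), then convert every letter to lowercase.
Applying both steps to "cLuster": "wFomnyl", then "wfomnyl".
(Check on "JavELIN": → "DupYFCH" → "dupyfch" ✓)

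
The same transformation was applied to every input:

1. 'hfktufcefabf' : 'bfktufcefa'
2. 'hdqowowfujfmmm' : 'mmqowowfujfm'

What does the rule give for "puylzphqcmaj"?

The transformation: delete the first 2 characters, then move the last 2 characters to the front (rotate right by 2).
Working it through for "puylzphqcmaj": intermediate "ylzphqcmaj", final "ajylzphqcm".

ajylzphqcm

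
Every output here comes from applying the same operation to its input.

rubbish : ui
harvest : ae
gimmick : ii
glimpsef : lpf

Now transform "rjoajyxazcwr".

jjaw

What's happening: keep one character in every 3, starting at position 2 (positions 2nd, 5th, 8th, ...).
Doing the same to "rjoajyxazcwr": "jjaw".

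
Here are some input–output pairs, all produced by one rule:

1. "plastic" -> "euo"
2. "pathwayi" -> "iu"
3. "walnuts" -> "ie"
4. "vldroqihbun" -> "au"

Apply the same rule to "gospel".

Each output is the input with this applied: shift every letter 12 places forward in the alphabet (wrapping around), then keep only the vowels.
Starting from "gospel": after the first operation, "saebqx"; after the second, "ae".

ae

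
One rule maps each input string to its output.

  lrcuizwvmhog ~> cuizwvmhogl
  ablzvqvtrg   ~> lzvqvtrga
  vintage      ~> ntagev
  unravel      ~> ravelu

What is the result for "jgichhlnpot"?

What's happening: move the first 2 characters to the end (rotate left by 2), then delete the last character.
So "jgichhlnpot" becomes "ichhlnpotj".

ichhlnpotj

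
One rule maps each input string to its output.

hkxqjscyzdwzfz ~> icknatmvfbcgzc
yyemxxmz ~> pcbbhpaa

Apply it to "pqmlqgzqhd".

kgstpotjct

Looking at the pairs, the operation is to move the last 2 characters to the front (rotate right by 2), then shift every letter 3 places forward in the alphabet (wrapping around).
"pqmlqgzqhd" → "hdpqmlqgzq" → "kgstpotjct".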